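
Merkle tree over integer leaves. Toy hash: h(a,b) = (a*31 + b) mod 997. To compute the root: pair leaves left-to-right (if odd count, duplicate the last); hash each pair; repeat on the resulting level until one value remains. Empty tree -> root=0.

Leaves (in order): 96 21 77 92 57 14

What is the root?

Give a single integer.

L0: [96, 21, 77, 92, 57, 14]
L1: h(96,21)=(96*31+21)%997=6 h(77,92)=(77*31+92)%997=485 h(57,14)=(57*31+14)%997=784 -> [6, 485, 784]
L2: h(6,485)=(6*31+485)%997=671 h(784,784)=(784*31+784)%997=163 -> [671, 163]
L3: h(671,163)=(671*31+163)%997=27 -> [27]

Answer: 27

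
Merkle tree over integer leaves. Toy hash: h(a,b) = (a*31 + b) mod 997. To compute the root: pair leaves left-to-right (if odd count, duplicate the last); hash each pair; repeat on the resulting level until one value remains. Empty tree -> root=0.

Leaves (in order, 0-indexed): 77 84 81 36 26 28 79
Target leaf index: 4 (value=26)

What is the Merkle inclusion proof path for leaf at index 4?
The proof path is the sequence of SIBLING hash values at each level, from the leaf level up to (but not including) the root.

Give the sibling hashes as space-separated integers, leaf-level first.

L0 (leaves): [77, 84, 81, 36, 26, 28, 79], target index=4
L1: h(77,84)=(77*31+84)%997=477 [pair 0] h(81,36)=(81*31+36)%997=553 [pair 1] h(26,28)=(26*31+28)%997=834 [pair 2] h(79,79)=(79*31+79)%997=534 [pair 3] -> [477, 553, 834, 534]
  Sibling for proof at L0: 28
L2: h(477,553)=(477*31+553)%997=385 [pair 0] h(834,534)=(834*31+534)%997=466 [pair 1] -> [385, 466]
  Sibling for proof at L1: 534
L3: h(385,466)=(385*31+466)%997=437 [pair 0] -> [437]
  Sibling for proof at L2: 385
Root: 437
Proof path (sibling hashes from leaf to root): [28, 534, 385]

Answer: 28 534 385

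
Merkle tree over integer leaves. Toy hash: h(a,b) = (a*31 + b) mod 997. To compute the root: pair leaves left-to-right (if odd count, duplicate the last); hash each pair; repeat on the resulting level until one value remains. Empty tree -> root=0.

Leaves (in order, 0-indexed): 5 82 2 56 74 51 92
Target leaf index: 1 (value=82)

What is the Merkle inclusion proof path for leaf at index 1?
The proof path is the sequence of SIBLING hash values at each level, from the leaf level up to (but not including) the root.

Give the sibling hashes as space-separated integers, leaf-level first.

Answer: 5 118 864

Derivation:
L0 (leaves): [5, 82, 2, 56, 74, 51, 92], target index=1
L1: h(5,82)=(5*31+82)%997=237 [pair 0] h(2,56)=(2*31+56)%997=118 [pair 1] h(74,51)=(74*31+51)%997=351 [pair 2] h(92,92)=(92*31+92)%997=950 [pair 3] -> [237, 118, 351, 950]
  Sibling for proof at L0: 5
L2: h(237,118)=(237*31+118)%997=486 [pair 0] h(351,950)=(351*31+950)%997=864 [pair 1] -> [486, 864]
  Sibling for proof at L1: 118
L3: h(486,864)=(486*31+864)%997=975 [pair 0] -> [975]
  Sibling for proof at L2: 864
Root: 975
Proof path (sibling hashes from leaf to root): [5, 118, 864]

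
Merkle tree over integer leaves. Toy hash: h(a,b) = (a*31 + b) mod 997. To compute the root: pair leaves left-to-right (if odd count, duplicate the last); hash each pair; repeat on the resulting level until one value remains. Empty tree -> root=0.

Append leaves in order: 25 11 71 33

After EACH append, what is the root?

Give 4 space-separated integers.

After append 25 (leaves=[25]):
  L0: [25]
  root=25
After append 11 (leaves=[25, 11]):
  L0: [25, 11]
  L1: h(25,11)=(25*31+11)%997=786 -> [786]
  root=786
After append 71 (leaves=[25, 11, 71]):
  L0: [25, 11, 71]
  L1: h(25,11)=(25*31+11)%997=786 h(71,71)=(71*31+71)%997=278 -> [786, 278]
  L2: h(786,278)=(786*31+278)%997=716 -> [716]
  root=716
After append 33 (leaves=[25, 11, 71, 33]):
  L0: [25, 11, 71, 33]
  L1: h(25,11)=(25*31+11)%997=786 h(71,33)=(71*31+33)%997=240 -> [786, 240]
  L2: h(786,240)=(786*31+240)%997=678 -> [678]
  root=678

Answer: 25 786 716 678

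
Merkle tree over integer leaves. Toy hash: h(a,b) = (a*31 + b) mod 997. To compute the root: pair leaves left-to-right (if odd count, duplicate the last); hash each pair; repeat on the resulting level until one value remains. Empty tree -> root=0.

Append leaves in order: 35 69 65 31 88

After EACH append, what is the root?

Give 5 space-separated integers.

Answer: 35 157 965 931 330

Derivation:
After append 35 (leaves=[35]):
  L0: [35]
  root=35
After append 69 (leaves=[35, 69]):
  L0: [35, 69]
  L1: h(35,69)=(35*31+69)%997=157 -> [157]
  root=157
After append 65 (leaves=[35, 69, 65]):
  L0: [35, 69, 65]
  L1: h(35,69)=(35*31+69)%997=157 h(65,65)=(65*31+65)%997=86 -> [157, 86]
  L2: h(157,86)=(157*31+86)%997=965 -> [965]
  root=965
After append 31 (leaves=[35, 69, 65, 31]):
  L0: [35, 69, 65, 31]
  L1: h(35,69)=(35*31+69)%997=157 h(65,31)=(65*31+31)%997=52 -> [157, 52]
  L2: h(157,52)=(157*31+52)%997=931 -> [931]
  root=931
After append 88 (leaves=[35, 69, 65, 31, 88]):
  L0: [35, 69, 65, 31, 88]
  L1: h(35,69)=(35*31+69)%997=157 h(65,31)=(65*31+31)%997=52 h(88,88)=(88*31+88)%997=822 -> [157, 52, 822]
  L2: h(157,52)=(157*31+52)%997=931 h(822,822)=(822*31+822)%997=382 -> [931, 382]
  L3: h(931,382)=(931*31+382)%997=330 -> [330]
  root=330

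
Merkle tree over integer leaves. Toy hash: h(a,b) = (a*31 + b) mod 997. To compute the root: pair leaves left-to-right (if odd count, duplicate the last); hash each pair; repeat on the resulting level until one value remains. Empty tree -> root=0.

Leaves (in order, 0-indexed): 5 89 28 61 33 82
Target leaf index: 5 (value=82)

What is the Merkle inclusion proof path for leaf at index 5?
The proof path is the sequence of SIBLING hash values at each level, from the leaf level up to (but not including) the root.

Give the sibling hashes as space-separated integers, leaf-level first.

L0 (leaves): [5, 89, 28, 61, 33, 82], target index=5
L1: h(5,89)=(5*31+89)%997=244 [pair 0] h(28,61)=(28*31+61)%997=929 [pair 1] h(33,82)=(33*31+82)%997=108 [pair 2] -> [244, 929, 108]
  Sibling for proof at L0: 33
L2: h(244,929)=(244*31+929)%997=517 [pair 0] h(108,108)=(108*31+108)%997=465 [pair 1] -> [517, 465]
  Sibling for proof at L1: 108
L3: h(517,465)=(517*31+465)%997=540 [pair 0] -> [540]
  Sibling for proof at L2: 517
Root: 540
Proof path (sibling hashes from leaf to root): [33, 108, 517]

Answer: 33 108 517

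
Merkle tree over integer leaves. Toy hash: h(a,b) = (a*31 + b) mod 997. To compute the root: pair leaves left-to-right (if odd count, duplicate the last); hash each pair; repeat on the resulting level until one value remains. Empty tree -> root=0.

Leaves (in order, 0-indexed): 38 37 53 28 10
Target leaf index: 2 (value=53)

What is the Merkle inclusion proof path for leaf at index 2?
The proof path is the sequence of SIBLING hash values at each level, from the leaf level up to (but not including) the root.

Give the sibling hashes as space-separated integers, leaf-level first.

L0 (leaves): [38, 37, 53, 28, 10], target index=2
L1: h(38,37)=(38*31+37)%997=218 [pair 0] h(53,28)=(53*31+28)%997=674 [pair 1] h(10,10)=(10*31+10)%997=320 [pair 2] -> [218, 674, 320]
  Sibling for proof at L0: 28
L2: h(218,674)=(218*31+674)%997=453 [pair 0] h(320,320)=(320*31+320)%997=270 [pair 1] -> [453, 270]
  Sibling for proof at L1: 218
L3: h(453,270)=(453*31+270)%997=355 [pair 0] -> [355]
  Sibling for proof at L2: 270
Root: 355
Proof path (sibling hashes from leaf to root): [28, 218, 270]

Answer: 28 218 270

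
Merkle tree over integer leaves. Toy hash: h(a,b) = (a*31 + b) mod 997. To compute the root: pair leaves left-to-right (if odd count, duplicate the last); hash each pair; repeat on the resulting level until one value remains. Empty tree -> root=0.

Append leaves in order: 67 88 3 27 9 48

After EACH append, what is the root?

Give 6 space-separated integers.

Answer: 67 171 412 436 798 52

Derivation:
After append 67 (leaves=[67]):
  L0: [67]
  root=67
After append 88 (leaves=[67, 88]):
  L0: [67, 88]
  L1: h(67,88)=(67*31+88)%997=171 -> [171]
  root=171
After append 3 (leaves=[67, 88, 3]):
  L0: [67, 88, 3]
  L1: h(67,88)=(67*31+88)%997=171 h(3,3)=(3*31+3)%997=96 -> [171, 96]
  L2: h(171,96)=(171*31+96)%997=412 -> [412]
  root=412
After append 27 (leaves=[67, 88, 3, 27]):
  L0: [67, 88, 3, 27]
  L1: h(67,88)=(67*31+88)%997=171 h(3,27)=(3*31+27)%997=120 -> [171, 120]
  L2: h(171,120)=(171*31+120)%997=436 -> [436]
  root=436
After append 9 (leaves=[67, 88, 3, 27, 9]):
  L0: [67, 88, 3, 27, 9]
  L1: h(67,88)=(67*31+88)%997=171 h(3,27)=(3*31+27)%997=120 h(9,9)=(9*31+9)%997=288 -> [171, 120, 288]
  L2: h(171,120)=(171*31+120)%997=436 h(288,288)=(288*31+288)%997=243 -> [436, 243]
  L3: h(436,243)=(436*31+243)%997=798 -> [798]
  root=798
After append 48 (leaves=[67, 88, 3, 27, 9, 48]):
  L0: [67, 88, 3, 27, 9, 48]
  L1: h(67,88)=(67*31+88)%997=171 h(3,27)=(3*31+27)%997=120 h(9,48)=(9*31+48)%997=327 -> [171, 120, 327]
  L2: h(171,120)=(171*31+120)%997=436 h(327,327)=(327*31+327)%997=494 -> [436, 494]
  L3: h(436,494)=(436*31+494)%997=52 -> [52]
  root=52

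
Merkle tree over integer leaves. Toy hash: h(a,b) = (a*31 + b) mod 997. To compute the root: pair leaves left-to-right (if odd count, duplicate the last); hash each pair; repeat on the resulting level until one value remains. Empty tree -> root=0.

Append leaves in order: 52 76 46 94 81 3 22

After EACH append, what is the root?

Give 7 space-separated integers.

Answer: 52 691 959 10 503 1 185

Derivation:
After append 52 (leaves=[52]):
  L0: [52]
  root=52
After append 76 (leaves=[52, 76]):
  L0: [52, 76]
  L1: h(52,76)=(52*31+76)%997=691 -> [691]
  root=691
After append 46 (leaves=[52, 76, 46]):
  L0: [52, 76, 46]
  L1: h(52,76)=(52*31+76)%997=691 h(46,46)=(46*31+46)%997=475 -> [691, 475]
  L2: h(691,475)=(691*31+475)%997=959 -> [959]
  root=959
After append 94 (leaves=[52, 76, 46, 94]):
  L0: [52, 76, 46, 94]
  L1: h(52,76)=(52*31+76)%997=691 h(46,94)=(46*31+94)%997=523 -> [691, 523]
  L2: h(691,523)=(691*31+523)%997=10 -> [10]
  root=10
After append 81 (leaves=[52, 76, 46, 94, 81]):
  L0: [52, 76, 46, 94, 81]
  L1: h(52,76)=(52*31+76)%997=691 h(46,94)=(46*31+94)%997=523 h(81,81)=(81*31+81)%997=598 -> [691, 523, 598]
  L2: h(691,523)=(691*31+523)%997=10 h(598,598)=(598*31+598)%997=193 -> [10, 193]
  L3: h(10,193)=(10*31+193)%997=503 -> [503]
  root=503
After append 3 (leaves=[52, 76, 46, 94, 81, 3]):
  L0: [52, 76, 46, 94, 81, 3]
  L1: h(52,76)=(52*31+76)%997=691 h(46,94)=(46*31+94)%997=523 h(81,3)=(81*31+3)%997=520 -> [691, 523, 520]
  L2: h(691,523)=(691*31+523)%997=10 h(520,520)=(520*31+520)%997=688 -> [10, 688]
  L3: h(10,688)=(10*31+688)%997=1 -> [1]
  root=1
After append 22 (leaves=[52, 76, 46, 94, 81, 3, 22]):
  L0: [52, 76, 46, 94, 81, 3, 22]
  L1: h(52,76)=(52*31+76)%997=691 h(46,94)=(46*31+94)%997=523 h(81,3)=(81*31+3)%997=520 h(22,22)=(22*31+22)%997=704 -> [691, 523, 520, 704]
  L2: h(691,523)=(691*31+523)%997=10 h(520,704)=(520*31+704)%997=872 -> [10, 872]
  L3: h(10,872)=(10*31+872)%997=185 -> [185]
  root=185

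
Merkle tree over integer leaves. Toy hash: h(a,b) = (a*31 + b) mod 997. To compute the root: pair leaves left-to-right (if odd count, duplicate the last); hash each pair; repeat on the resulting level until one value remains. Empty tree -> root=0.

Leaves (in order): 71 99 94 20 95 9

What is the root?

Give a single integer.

L0: [71, 99, 94, 20, 95, 9]
L1: h(71,99)=(71*31+99)%997=306 h(94,20)=(94*31+20)%997=940 h(95,9)=(95*31+9)%997=960 -> [306, 940, 960]
L2: h(306,940)=(306*31+940)%997=456 h(960,960)=(960*31+960)%997=810 -> [456, 810]
L3: h(456,810)=(456*31+810)%997=988 -> [988]

Answer: 988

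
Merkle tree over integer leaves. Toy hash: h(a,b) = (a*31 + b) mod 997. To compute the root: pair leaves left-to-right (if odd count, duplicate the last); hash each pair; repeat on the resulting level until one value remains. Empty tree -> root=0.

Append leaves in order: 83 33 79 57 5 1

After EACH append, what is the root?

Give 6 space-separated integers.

After append 83 (leaves=[83]):
  L0: [83]
  root=83
After append 33 (leaves=[83, 33]):
  L0: [83, 33]
  L1: h(83,33)=(83*31+33)%997=612 -> [612]
  root=612
After append 79 (leaves=[83, 33, 79]):
  L0: [83, 33, 79]
  L1: h(83,33)=(83*31+33)%997=612 h(79,79)=(79*31+79)%997=534 -> [612, 534]
  L2: h(612,534)=(612*31+534)%997=563 -> [563]
  root=563
After append 57 (leaves=[83, 33, 79, 57]):
  L0: [83, 33, 79, 57]
  L1: h(83,33)=(83*31+33)%997=612 h(79,57)=(79*31+57)%997=512 -> [612, 512]
  L2: h(612,512)=(612*31+512)%997=541 -> [541]
  root=541
After append 5 (leaves=[83, 33, 79, 57, 5]):
  L0: [83, 33, 79, 57, 5]
  L1: h(83,33)=(83*31+33)%997=612 h(79,57)=(79*31+57)%997=512 h(5,5)=(5*31+5)%997=160 -> [612, 512, 160]
  L2: h(612,512)=(612*31+512)%997=541 h(160,160)=(160*31+160)%997=135 -> [541, 135]
  L3: h(541,135)=(541*31+135)%997=954 -> [954]
  root=954
After append 1 (leaves=[83, 33, 79, 57, 5, 1]):
  L0: [83, 33, 79, 57, 5, 1]
  L1: h(83,33)=(83*31+33)%997=612 h(79,57)=(79*31+57)%997=512 h(5,1)=(5*31+1)%997=156 -> [612, 512, 156]
  L2: h(612,512)=(612*31+512)%997=541 h(156,156)=(156*31+156)%997=7 -> [541, 7]
  L3: h(541,7)=(541*31+7)%997=826 -> [826]
  root=826

Answer: 83 612 563 541 954 826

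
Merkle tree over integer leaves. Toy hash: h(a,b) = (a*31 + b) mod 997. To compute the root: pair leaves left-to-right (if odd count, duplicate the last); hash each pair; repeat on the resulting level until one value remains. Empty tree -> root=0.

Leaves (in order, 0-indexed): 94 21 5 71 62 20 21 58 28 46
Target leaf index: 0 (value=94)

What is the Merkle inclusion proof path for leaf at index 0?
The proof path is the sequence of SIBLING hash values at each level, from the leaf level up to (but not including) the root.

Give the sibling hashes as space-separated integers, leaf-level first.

Answer: 21 226 94 750

Derivation:
L0 (leaves): [94, 21, 5, 71, 62, 20, 21, 58, 28, 46], target index=0
L1: h(94,21)=(94*31+21)%997=941 [pair 0] h(5,71)=(5*31+71)%997=226 [pair 1] h(62,20)=(62*31+20)%997=945 [pair 2] h(21,58)=(21*31+58)%997=709 [pair 3] h(28,46)=(28*31+46)%997=914 [pair 4] -> [941, 226, 945, 709, 914]
  Sibling for proof at L0: 21
L2: h(941,226)=(941*31+226)%997=484 [pair 0] h(945,709)=(945*31+709)%997=94 [pair 1] h(914,914)=(914*31+914)%997=335 [pair 2] -> [484, 94, 335]
  Sibling for proof at L1: 226
L3: h(484,94)=(484*31+94)%997=143 [pair 0] h(335,335)=(335*31+335)%997=750 [pair 1] -> [143, 750]
  Sibling for proof at L2: 94
L4: h(143,750)=(143*31+750)%997=198 [pair 0] -> [198]
  Sibling for proof at L3: 750
Root: 198
Proof path (sibling hashes from leaf to root): [21, 226, 94, 750]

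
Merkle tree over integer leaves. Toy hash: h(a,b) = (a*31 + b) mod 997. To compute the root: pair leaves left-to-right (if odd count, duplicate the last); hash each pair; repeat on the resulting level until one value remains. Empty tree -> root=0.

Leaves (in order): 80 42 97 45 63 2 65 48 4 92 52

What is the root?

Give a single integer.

L0: [80, 42, 97, 45, 63, 2, 65, 48, 4, 92, 52]
L1: h(80,42)=(80*31+42)%997=528 h(97,45)=(97*31+45)%997=61 h(63,2)=(63*31+2)%997=958 h(65,48)=(65*31+48)%997=69 h(4,92)=(4*31+92)%997=216 h(52,52)=(52*31+52)%997=667 -> [528, 61, 958, 69, 216, 667]
L2: h(528,61)=(528*31+61)%997=477 h(958,69)=(958*31+69)%997=854 h(216,667)=(216*31+667)%997=384 -> [477, 854, 384]
L3: h(477,854)=(477*31+854)%997=686 h(384,384)=(384*31+384)%997=324 -> [686, 324]
L4: h(686,324)=(686*31+324)%997=653 -> [653]

Answer: 653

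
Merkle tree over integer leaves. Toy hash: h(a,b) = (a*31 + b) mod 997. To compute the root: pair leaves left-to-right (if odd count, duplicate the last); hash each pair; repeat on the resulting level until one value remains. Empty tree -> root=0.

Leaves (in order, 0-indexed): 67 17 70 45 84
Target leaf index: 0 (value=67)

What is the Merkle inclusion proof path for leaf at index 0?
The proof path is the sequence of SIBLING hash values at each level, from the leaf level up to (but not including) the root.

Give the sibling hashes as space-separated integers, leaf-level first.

L0 (leaves): [67, 17, 70, 45, 84], target index=0
L1: h(67,17)=(67*31+17)%997=100 [pair 0] h(70,45)=(70*31+45)%997=221 [pair 1] h(84,84)=(84*31+84)%997=694 [pair 2] -> [100, 221, 694]
  Sibling for proof at L0: 17
L2: h(100,221)=(100*31+221)%997=330 [pair 0] h(694,694)=(694*31+694)%997=274 [pair 1] -> [330, 274]
  Sibling for proof at L1: 221
L3: h(330,274)=(330*31+274)%997=534 [pair 0] -> [534]
  Sibling for proof at L2: 274
Root: 534
Proof path (sibling hashes from leaf to root): [17, 221, 274]

Answer: 17 221 274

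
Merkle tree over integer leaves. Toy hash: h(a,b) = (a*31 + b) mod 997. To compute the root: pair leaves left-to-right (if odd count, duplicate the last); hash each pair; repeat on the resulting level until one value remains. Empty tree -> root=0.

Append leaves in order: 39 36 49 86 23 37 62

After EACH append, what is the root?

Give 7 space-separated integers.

After append 39 (leaves=[39]):
  L0: [39]
  root=39
After append 36 (leaves=[39, 36]):
  L0: [39, 36]
  L1: h(39,36)=(39*31+36)%997=248 -> [248]
  root=248
After append 49 (leaves=[39, 36, 49]):
  L0: [39, 36, 49]
  L1: h(39,36)=(39*31+36)%997=248 h(49,49)=(49*31+49)%997=571 -> [248, 571]
  L2: h(248,571)=(248*31+571)%997=283 -> [283]
  root=283
After append 86 (leaves=[39, 36, 49, 86]):
  L0: [39, 36, 49, 86]
  L1: h(39,36)=(39*31+36)%997=248 h(49,86)=(49*31+86)%997=608 -> [248, 608]
  L2: h(248,608)=(248*31+608)%997=320 -> [320]
  root=320
After append 23 (leaves=[39, 36, 49, 86, 23]):
  L0: [39, 36, 49, 86, 23]
  L1: h(39,36)=(39*31+36)%997=248 h(49,86)=(49*31+86)%997=608 h(23,23)=(23*31+23)%997=736 -> [248, 608, 736]
  L2: h(248,608)=(248*31+608)%997=320 h(736,736)=(736*31+736)%997=621 -> [320, 621]
  L3: h(320,621)=(320*31+621)%997=571 -> [571]
  root=571
After append 37 (leaves=[39, 36, 49, 86, 23, 37]):
  L0: [39, 36, 49, 86, 23, 37]
  L1: h(39,36)=(39*31+36)%997=248 h(49,86)=(49*31+86)%997=608 h(23,37)=(23*31+37)%997=750 -> [248, 608, 750]
  L2: h(248,608)=(248*31+608)%997=320 h(750,750)=(750*31+750)%997=72 -> [320, 72]
  L3: h(320,72)=(320*31+72)%997=22 -> [22]
  root=22
After append 62 (leaves=[39, 36, 49, 86, 23, 37, 62]):
  L0: [39, 36, 49, 86, 23, 37, 62]
  L1: h(39,36)=(39*31+36)%997=248 h(49,86)=(49*31+86)%997=608 h(23,37)=(23*31+37)%997=750 h(62,62)=(62*31+62)%997=987 -> [248, 608, 750, 987]
  L2: h(248,608)=(248*31+608)%997=320 h(750,987)=(750*31+987)%997=309 -> [320, 309]
  L3: h(320,309)=(320*31+309)%997=259 -> [259]
  root=259

Answer: 39 248 283 320 571 22 259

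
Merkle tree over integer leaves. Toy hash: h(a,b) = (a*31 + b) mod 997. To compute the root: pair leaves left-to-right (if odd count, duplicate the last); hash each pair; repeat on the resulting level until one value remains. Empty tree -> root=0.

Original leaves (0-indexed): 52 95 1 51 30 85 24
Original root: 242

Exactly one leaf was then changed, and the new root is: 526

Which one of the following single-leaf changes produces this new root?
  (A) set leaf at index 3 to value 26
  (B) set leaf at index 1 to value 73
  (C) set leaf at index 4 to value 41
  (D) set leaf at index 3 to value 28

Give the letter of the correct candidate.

Original leaves: [52, 95, 1, 51, 30, 85, 24]
Target new root: 526
Try each candidate change and compute the resulting root:
Candidate A: set leaf[3] = 26 -> leaves = [52, 95, 1, 26, 30, 85, 24]
  L0: [52, 95, 1, 26, 30, 85, 24]
  L1: h(52,95)=(52*31+95)%997=710 h(1,26)=(1*31+26)%997=57 h(30,85)=(30*31+85)%997=18 h(24,24)=(24*31+24)%997=768 -> [710, 57, 18, 768]
  L2: h(710,57)=(710*31+57)%997=133 h(18,768)=(18*31+768)%997=329 -> [133, 329]
  L3: h(133,329)=(133*31+329)%997=464 -> [464]
  root = 464 != target 526
Candidate B: set leaf[1] = 73 -> leaves = [52, 73, 1, 51, 30, 85, 24]
  L0: [52, 73, 1, 51, 30, 85, 24]
  L1: h(52,73)=(52*31+73)%997=688 h(1,51)=(1*31+51)%997=82 h(30,85)=(30*31+85)%997=18 h(24,24)=(24*31+24)%997=768 -> [688, 82, 18, 768]
  L2: h(688,82)=(688*31+82)%997=473 h(18,768)=(18*31+768)%997=329 -> [473, 329]
  L3: h(473,329)=(473*31+329)%997=37 -> [37]
  root = 37 != target 526
Candidate C: set leaf[4] = 41 -> leaves = [52, 95, 1, 51, 41, 85, 24]
  L0: [52, 95, 1, 51, 41, 85, 24]
  L1: h(52,95)=(52*31+95)%997=710 h(1,51)=(1*31+51)%997=82 h(41,85)=(41*31+85)%997=359 h(24,24)=(24*31+24)%997=768 -> [710, 82, 359, 768]
  L2: h(710,82)=(710*31+82)%997=158 h(359,768)=(359*31+768)%997=930 -> [158, 930]
  L3: h(158,930)=(158*31+930)%997=843 -> [843]
  root = 843 != target 526
Candidate D: set leaf[3] = 28 -> leaves = [52, 95, 1, 28, 30, 85, 24]
  L0: [52, 95, 1, 28, 30, 85, 24]
  L1: h(52,95)=(52*31+95)%997=710 h(1,28)=(1*31+28)%997=59 h(30,85)=(30*31+85)%997=18 h(24,24)=(24*31+24)%997=768 -> [710, 59, 18, 768]
  L2: h(710,59)=(710*31+59)%997=135 h(18,768)=(18*31+768)%997=329 -> [135, 329]
  L3: h(135,329)=(135*31+329)%997=526 -> [526]
  root = 526 == target 526  ** MATCH **
Candidate D produces the target root.

Answer: D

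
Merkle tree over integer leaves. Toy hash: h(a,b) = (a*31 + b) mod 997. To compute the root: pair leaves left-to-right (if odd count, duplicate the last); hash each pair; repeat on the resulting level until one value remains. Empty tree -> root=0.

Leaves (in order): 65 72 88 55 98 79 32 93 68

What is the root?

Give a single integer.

Answer: 524

Derivation:
L0: [65, 72, 88, 55, 98, 79, 32, 93, 68]
L1: h(65,72)=(65*31+72)%997=93 h(88,55)=(88*31+55)%997=789 h(98,79)=(98*31+79)%997=126 h(32,93)=(32*31+93)%997=88 h(68,68)=(68*31+68)%997=182 -> [93, 789, 126, 88, 182]
L2: h(93,789)=(93*31+789)%997=681 h(126,88)=(126*31+88)%997=6 h(182,182)=(182*31+182)%997=839 -> [681, 6, 839]
L3: h(681,6)=(681*31+6)%997=180 h(839,839)=(839*31+839)%997=926 -> [180, 926]
L4: h(180,926)=(180*31+926)%997=524 -> [524]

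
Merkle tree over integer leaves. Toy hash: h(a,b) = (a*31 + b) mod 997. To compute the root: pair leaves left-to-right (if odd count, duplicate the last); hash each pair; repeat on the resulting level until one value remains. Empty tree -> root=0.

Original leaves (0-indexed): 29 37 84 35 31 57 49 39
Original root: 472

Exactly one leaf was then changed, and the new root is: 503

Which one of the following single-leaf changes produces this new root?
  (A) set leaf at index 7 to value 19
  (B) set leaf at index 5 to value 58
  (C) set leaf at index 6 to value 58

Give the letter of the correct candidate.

Original leaves: [29, 37, 84, 35, 31, 57, 49, 39]
Target new root: 503
Try each candidate change and compute the resulting root:
Candidate A: set leaf[7] = 19 -> leaves = [29, 37, 84, 35, 31, 57, 49, 19]
  L0: [29, 37, 84, 35, 31, 57, 49, 19]
  L1: h(29,37)=(29*31+37)%997=936 h(84,35)=(84*31+35)%997=645 h(31,57)=(31*31+57)%997=21 h(49,19)=(49*31+19)%997=541 -> [936, 645, 21, 541]
  L2: h(936,645)=(936*31+645)%997=748 h(21,541)=(21*31+541)%997=195 -> [748, 195]
  L3: h(748,195)=(748*31+195)%997=452 -> [452]
  root = 452 != target 503
Candidate B: set leaf[5] = 58 -> leaves = [29, 37, 84, 35, 31, 58, 49, 39]
  L0: [29, 37, 84, 35, 31, 58, 49, 39]
  L1: h(29,37)=(29*31+37)%997=936 h(84,35)=(84*31+35)%997=645 h(31,58)=(31*31+58)%997=22 h(49,39)=(49*31+39)%997=561 -> [936, 645, 22, 561]
  L2: h(936,645)=(936*31+645)%997=748 h(22,561)=(22*31+561)%997=246 -> [748, 246]
  L3: h(748,246)=(748*31+246)%997=503 -> [503]
  root = 503 == target 503  ** MATCH **
Candidate C: set leaf[6] = 58 -> leaves = [29, 37, 84, 35, 31, 57, 58, 39]
  L0: [29, 37, 84, 35, 31, 57, 58, 39]
  L1: h(29,37)=(29*31+37)%997=936 h(84,35)=(84*31+35)%997=645 h(31,57)=(31*31+57)%997=21 h(58,39)=(58*31+39)%997=840 -> [936, 645, 21, 840]
  L2: h(936,645)=(936*31+645)%997=748 h(21,840)=(21*31+840)%997=494 -> [748, 494]
  L3: h(748,494)=(748*31+494)%997=751 -> [751]
  root = 751 != target 503
Candidate B produces the target root.

Answer: B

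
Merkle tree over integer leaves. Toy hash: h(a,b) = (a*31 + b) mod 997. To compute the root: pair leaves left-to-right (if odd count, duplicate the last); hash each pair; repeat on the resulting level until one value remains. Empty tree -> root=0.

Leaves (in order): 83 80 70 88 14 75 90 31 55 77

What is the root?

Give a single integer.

Answer: 403

Derivation:
L0: [83, 80, 70, 88, 14, 75, 90, 31, 55, 77]
L1: h(83,80)=(83*31+80)%997=659 h(70,88)=(70*31+88)%997=264 h(14,75)=(14*31+75)%997=509 h(90,31)=(90*31+31)%997=827 h(55,77)=(55*31+77)%997=785 -> [659, 264, 509, 827, 785]
L2: h(659,264)=(659*31+264)%997=753 h(509,827)=(509*31+827)%997=654 h(785,785)=(785*31+785)%997=195 -> [753, 654, 195]
L3: h(753,654)=(753*31+654)%997=69 h(195,195)=(195*31+195)%997=258 -> [69, 258]
L4: h(69,258)=(69*31+258)%997=403 -> [403]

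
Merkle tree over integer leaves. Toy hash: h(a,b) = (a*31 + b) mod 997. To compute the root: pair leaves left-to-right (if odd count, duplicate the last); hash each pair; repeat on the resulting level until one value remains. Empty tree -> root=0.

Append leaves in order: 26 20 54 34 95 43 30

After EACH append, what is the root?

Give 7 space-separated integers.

After append 26 (leaves=[26]):
  L0: [26]
  root=26
After append 20 (leaves=[26, 20]):
  L0: [26, 20]
  L1: h(26,20)=(26*31+20)%997=826 -> [826]
  root=826
After append 54 (leaves=[26, 20, 54]):
  L0: [26, 20, 54]
  L1: h(26,20)=(26*31+20)%997=826 h(54,54)=(54*31+54)%997=731 -> [826, 731]
  L2: h(826,731)=(826*31+731)%997=415 -> [415]
  root=415
After append 34 (leaves=[26, 20, 54, 34]):
  L0: [26, 20, 54, 34]
  L1: h(26,20)=(26*31+20)%997=826 h(54,34)=(54*31+34)%997=711 -> [826, 711]
  L2: h(826,711)=(826*31+711)%997=395 -> [395]
  root=395
After append 95 (leaves=[26, 20, 54, 34, 95]):
  L0: [26, 20, 54, 34, 95]
  L1: h(26,20)=(26*31+20)%997=826 h(54,34)=(54*31+34)%997=711 h(95,95)=(95*31+95)%997=49 -> [826, 711, 49]
  L2: h(826,711)=(826*31+711)%997=395 h(49,49)=(49*31+49)%997=571 -> [395, 571]
  L3: h(395,571)=(395*31+571)%997=852 -> [852]
  root=852
After append 43 (leaves=[26, 20, 54, 34, 95, 43]):
  L0: [26, 20, 54, 34, 95, 43]
  L1: h(26,20)=(26*31+20)%997=826 h(54,34)=(54*31+34)%997=711 h(95,43)=(95*31+43)%997=994 -> [826, 711, 994]
  L2: h(826,711)=(826*31+711)%997=395 h(994,994)=(994*31+994)%997=901 -> [395, 901]
  L3: h(395,901)=(395*31+901)%997=185 -> [185]
  root=185
After append 30 (leaves=[26, 20, 54, 34, 95, 43, 30]):
  L0: [26, 20, 54, 34, 95, 43, 30]
  L1: h(26,20)=(26*31+20)%997=826 h(54,34)=(54*31+34)%997=711 h(95,43)=(95*31+43)%997=994 h(30,30)=(30*31+30)%997=960 -> [826, 711, 994, 960]
  L2: h(826,711)=(826*31+711)%997=395 h(994,960)=(994*31+960)%997=867 -> [395, 867]
  L3: h(395,867)=(395*31+867)%997=151 -> [151]
  root=151

Answer: 26 826 415 395 852 185 151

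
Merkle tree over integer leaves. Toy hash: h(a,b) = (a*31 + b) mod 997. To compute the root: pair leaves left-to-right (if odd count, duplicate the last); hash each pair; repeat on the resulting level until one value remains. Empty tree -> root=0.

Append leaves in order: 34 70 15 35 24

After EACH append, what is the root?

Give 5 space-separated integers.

Answer: 34 127 429 449 609

Derivation:
After append 34 (leaves=[34]):
  L0: [34]
  root=34
After append 70 (leaves=[34, 70]):
  L0: [34, 70]
  L1: h(34,70)=(34*31+70)%997=127 -> [127]
  root=127
After append 15 (leaves=[34, 70, 15]):
  L0: [34, 70, 15]
  L1: h(34,70)=(34*31+70)%997=127 h(15,15)=(15*31+15)%997=480 -> [127, 480]
  L2: h(127,480)=(127*31+480)%997=429 -> [429]
  root=429
After append 35 (leaves=[34, 70, 15, 35]):
  L0: [34, 70, 15, 35]
  L1: h(34,70)=(34*31+70)%997=127 h(15,35)=(15*31+35)%997=500 -> [127, 500]
  L2: h(127,500)=(127*31+500)%997=449 -> [449]
  root=449
After append 24 (leaves=[34, 70, 15, 35, 24]):
  L0: [34, 70, 15, 35, 24]
  L1: h(34,70)=(34*31+70)%997=127 h(15,35)=(15*31+35)%997=500 h(24,24)=(24*31+24)%997=768 -> [127, 500, 768]
  L2: h(127,500)=(127*31+500)%997=449 h(768,768)=(768*31+768)%997=648 -> [449, 648]
  L3: h(449,648)=(449*31+648)%997=609 -> [609]
  root=609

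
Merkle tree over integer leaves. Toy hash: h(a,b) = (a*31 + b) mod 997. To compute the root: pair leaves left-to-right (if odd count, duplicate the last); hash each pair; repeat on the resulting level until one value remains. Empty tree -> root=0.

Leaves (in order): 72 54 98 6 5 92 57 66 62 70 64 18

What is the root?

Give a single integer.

Answer: 574

Derivation:
L0: [72, 54, 98, 6, 5, 92, 57, 66, 62, 70, 64, 18]
L1: h(72,54)=(72*31+54)%997=292 h(98,6)=(98*31+6)%997=53 h(5,92)=(5*31+92)%997=247 h(57,66)=(57*31+66)%997=836 h(62,70)=(62*31+70)%997=995 h(64,18)=(64*31+18)%997=8 -> [292, 53, 247, 836, 995, 8]
L2: h(292,53)=(292*31+53)%997=132 h(247,836)=(247*31+836)%997=517 h(995,8)=(995*31+8)%997=943 -> [132, 517, 943]
L3: h(132,517)=(132*31+517)%997=621 h(943,943)=(943*31+943)%997=266 -> [621, 266]
L4: h(621,266)=(621*31+266)%997=574 -> [574]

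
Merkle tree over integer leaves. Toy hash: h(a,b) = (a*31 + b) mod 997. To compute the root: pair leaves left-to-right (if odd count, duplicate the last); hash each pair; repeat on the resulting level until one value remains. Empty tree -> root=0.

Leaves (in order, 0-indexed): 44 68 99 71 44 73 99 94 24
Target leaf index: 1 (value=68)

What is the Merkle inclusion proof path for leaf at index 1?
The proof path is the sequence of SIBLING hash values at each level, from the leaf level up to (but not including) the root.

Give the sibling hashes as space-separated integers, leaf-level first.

L0 (leaves): [44, 68, 99, 71, 44, 73, 99, 94, 24], target index=1
L1: h(44,68)=(44*31+68)%997=435 [pair 0] h(99,71)=(99*31+71)%997=149 [pair 1] h(44,73)=(44*31+73)%997=440 [pair 2] h(99,94)=(99*31+94)%997=172 [pair 3] h(24,24)=(24*31+24)%997=768 [pair 4] -> [435, 149, 440, 172, 768]
  Sibling for proof at L0: 44
L2: h(435,149)=(435*31+149)%997=673 [pair 0] h(440,172)=(440*31+172)%997=851 [pair 1] h(768,768)=(768*31+768)%997=648 [pair 2] -> [673, 851, 648]
  Sibling for proof at L1: 149
L3: h(673,851)=(673*31+851)%997=777 [pair 0] h(648,648)=(648*31+648)%997=796 [pair 1] -> [777, 796]
  Sibling for proof at L2: 851
L4: h(777,796)=(777*31+796)%997=955 [pair 0] -> [955]
  Sibling for proof at L3: 796
Root: 955
Proof path (sibling hashes from leaf to root): [44, 149, 851, 796]

Answer: 44 149 851 796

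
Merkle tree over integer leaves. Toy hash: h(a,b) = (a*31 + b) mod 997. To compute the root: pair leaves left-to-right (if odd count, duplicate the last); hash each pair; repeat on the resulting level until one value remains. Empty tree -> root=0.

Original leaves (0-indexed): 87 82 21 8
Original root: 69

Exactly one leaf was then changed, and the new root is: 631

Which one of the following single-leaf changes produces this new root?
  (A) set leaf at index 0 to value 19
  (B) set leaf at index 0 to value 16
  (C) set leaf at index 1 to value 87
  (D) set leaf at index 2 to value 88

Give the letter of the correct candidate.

Original leaves: [87, 82, 21, 8]
Target new root: 631
Try each candidate change and compute the resulting root:
Candidate A: set leaf[0] = 19 -> leaves = [19, 82, 21, 8]
  L0: [19, 82, 21, 8]
  L1: h(19,82)=(19*31+82)%997=671 h(21,8)=(21*31+8)%997=659 -> [671, 659]
  L2: h(671,659)=(671*31+659)%997=523 -> [523]
  root = 523 != target 631
Candidate B: set leaf[0] = 16 -> leaves = [16, 82, 21, 8]
  L0: [16, 82, 21, 8]
  L1: h(16,82)=(16*31+82)%997=578 h(21,8)=(21*31+8)%997=659 -> [578, 659]
  L2: h(578,659)=(578*31+659)%997=631 -> [631]
  root = 631 == target 631  ** MATCH **
Candidate C: set leaf[1] = 87 -> leaves = [87, 87, 21, 8]
  L0: [87, 87, 21, 8]
  L1: h(87,87)=(87*31+87)%997=790 h(21,8)=(21*31+8)%997=659 -> [790, 659]
  L2: h(790,659)=(790*31+659)%997=224 -> [224]
  root = 224 != target 631
Candidate D: set leaf[2] = 88 -> leaves = [87, 82, 88, 8]
  L0: [87, 82, 88, 8]
  L1: h(87,82)=(87*31+82)%997=785 h(88,8)=(88*31+8)%997=742 -> [785, 742]
  L2: h(785,742)=(785*31+742)%997=152 -> [152]
  root = 152 != target 631
Candidate B produces the target root.

Answer: B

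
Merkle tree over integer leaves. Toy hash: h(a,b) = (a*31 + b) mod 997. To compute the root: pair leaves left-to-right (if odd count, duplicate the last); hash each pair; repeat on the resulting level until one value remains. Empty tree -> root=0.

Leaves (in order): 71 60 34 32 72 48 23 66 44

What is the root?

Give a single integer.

L0: [71, 60, 34, 32, 72, 48, 23, 66, 44]
L1: h(71,60)=(71*31+60)%997=267 h(34,32)=(34*31+32)%997=89 h(72,48)=(72*31+48)%997=286 h(23,66)=(23*31+66)%997=779 h(44,44)=(44*31+44)%997=411 -> [267, 89, 286, 779, 411]
L2: h(267,89)=(267*31+89)%997=390 h(286,779)=(286*31+779)%997=672 h(411,411)=(411*31+411)%997=191 -> [390, 672, 191]
L3: h(390,672)=(390*31+672)%997=798 h(191,191)=(191*31+191)%997=130 -> [798, 130]
L4: h(798,130)=(798*31+130)%997=940 -> [940]

Answer: 940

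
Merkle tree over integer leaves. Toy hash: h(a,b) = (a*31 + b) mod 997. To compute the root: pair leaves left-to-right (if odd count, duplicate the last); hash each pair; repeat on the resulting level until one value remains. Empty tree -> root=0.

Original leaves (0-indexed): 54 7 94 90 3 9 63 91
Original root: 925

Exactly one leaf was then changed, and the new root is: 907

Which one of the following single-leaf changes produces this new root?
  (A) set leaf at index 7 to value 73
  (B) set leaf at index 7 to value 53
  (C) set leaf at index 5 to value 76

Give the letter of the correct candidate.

Original leaves: [54, 7, 94, 90, 3, 9, 63, 91]
Target new root: 907
Try each candidate change and compute the resulting root:
Candidate A: set leaf[7] = 73 -> leaves = [54, 7, 94, 90, 3, 9, 63, 73]
  L0: [54, 7, 94, 90, 3, 9, 63, 73]
  L1: h(54,7)=(54*31+7)%997=684 h(94,90)=(94*31+90)%997=13 h(3,9)=(3*31+9)%997=102 h(63,73)=(63*31+73)%997=32 -> [684, 13, 102, 32]
  L2: h(684,13)=(684*31+13)%997=280 h(102,32)=(102*31+32)%997=203 -> [280, 203]
  L3: h(280,203)=(280*31+203)%997=907 -> [907]
  root = 907 == target 907  ** MATCH **
Candidate B: set leaf[7] = 53 -> leaves = [54, 7, 94, 90, 3, 9, 63, 53]
  L0: [54, 7, 94, 90, 3, 9, 63, 53]
  L1: h(54,7)=(54*31+7)%997=684 h(94,90)=(94*31+90)%997=13 h(3,9)=(3*31+9)%997=102 h(63,53)=(63*31+53)%997=12 -> [684, 13, 102, 12]
  L2: h(684,13)=(684*31+13)%997=280 h(102,12)=(102*31+12)%997=183 -> [280, 183]
  L3: h(280,183)=(280*31+183)%997=887 -> [887]
  root = 887 != target 907
Candidate C: set leaf[5] = 76 -> leaves = [54, 7, 94, 90, 3, 76, 63, 91]
  L0: [54, 7, 94, 90, 3, 76, 63, 91]
  L1: h(54,7)=(54*31+7)%997=684 h(94,90)=(94*31+90)%997=13 h(3,76)=(3*31+76)%997=169 h(63,91)=(63*31+91)%997=50 -> [684, 13, 169, 50]
  L2: h(684,13)=(684*31+13)%997=280 h(169,50)=(169*31+50)%997=304 -> [280, 304]
  L3: h(280,304)=(280*31+304)%997=11 -> [11]
  root = 11 != target 907
Candidate A produces the target root.

Answer: A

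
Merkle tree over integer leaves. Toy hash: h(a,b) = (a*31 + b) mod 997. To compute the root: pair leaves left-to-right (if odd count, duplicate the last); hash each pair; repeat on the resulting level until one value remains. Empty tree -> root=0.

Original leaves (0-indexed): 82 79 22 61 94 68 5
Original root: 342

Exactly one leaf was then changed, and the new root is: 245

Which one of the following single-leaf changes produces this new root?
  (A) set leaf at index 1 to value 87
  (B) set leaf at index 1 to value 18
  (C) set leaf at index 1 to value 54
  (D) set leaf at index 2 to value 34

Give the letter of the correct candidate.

Answer: C

Derivation:
Original leaves: [82, 79, 22, 61, 94, 68, 5]
Target new root: 245
Try each candidate change and compute the resulting root:
Candidate A: set leaf[1] = 87 -> leaves = [82, 87, 22, 61, 94, 68, 5]
  L0: [82, 87, 22, 61, 94, 68, 5]
  L1: h(82,87)=(82*31+87)%997=635 h(22,61)=(22*31+61)%997=743 h(94,68)=(94*31+68)%997=988 h(5,5)=(5*31+5)%997=160 -> [635, 743, 988, 160]
  L2: h(635,743)=(635*31+743)%997=488 h(988,160)=(988*31+160)%997=878 -> [488, 878]
  L3: h(488,878)=(488*31+878)%997=54 -> [54]
  root = 54 != target 245
Candidate B: set leaf[1] = 18 -> leaves = [82, 18, 22, 61, 94, 68, 5]
  L0: [82, 18, 22, 61, 94, 68, 5]
  L1: h(82,18)=(82*31+18)%997=566 h(22,61)=(22*31+61)%997=743 h(94,68)=(94*31+68)%997=988 h(5,5)=(5*31+5)%997=160 -> [566, 743, 988, 160]
  L2: h(566,743)=(566*31+743)%997=343 h(988,160)=(988*31+160)%997=878 -> [343, 878]
  L3: h(343,878)=(343*31+878)%997=544 -> [544]
  root = 544 != target 245
Candidate C: set leaf[1] = 54 -> leaves = [82, 54, 22, 61, 94, 68, 5]
  L0: [82, 54, 22, 61, 94, 68, 5]
  L1: h(82,54)=(82*31+54)%997=602 h(22,61)=(22*31+61)%997=743 h(94,68)=(94*31+68)%997=988 h(5,5)=(5*31+5)%997=160 -> [602, 743, 988, 160]
  L2: h(602,743)=(602*31+743)%997=462 h(988,160)=(988*31+160)%997=878 -> [462, 878]
  L3: h(462,878)=(462*31+878)%997=245 -> [245]
  root = 245 == target 245  ** MATCH **
Candidate D: set leaf[2] = 34 -> leaves = [82, 79, 34, 61, 94, 68, 5]
  L0: [82, 79, 34, 61, 94, 68, 5]
  L1: h(82,79)=(82*31+79)%997=627 h(34,61)=(34*31+61)%997=118 h(94,68)=(94*31+68)%997=988 h(5,5)=(5*31+5)%997=160 -> [627, 118, 988, 160]
  L2: h(627,118)=(627*31+118)%997=612 h(988,160)=(988*31+160)%997=878 -> [612, 878]
  L3: h(612,878)=(612*31+878)%997=907 -> [907]
  root = 907 != target 245
Candidate C produces the target root.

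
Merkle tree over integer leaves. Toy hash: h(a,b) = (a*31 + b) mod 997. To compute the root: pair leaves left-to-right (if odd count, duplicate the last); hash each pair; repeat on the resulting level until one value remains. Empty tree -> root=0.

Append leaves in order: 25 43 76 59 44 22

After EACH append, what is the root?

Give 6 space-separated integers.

After append 25 (leaves=[25]):
  L0: [25]
  root=25
After append 43 (leaves=[25, 43]):
  L0: [25, 43]
  L1: h(25,43)=(25*31+43)%997=818 -> [818]
  root=818
After append 76 (leaves=[25, 43, 76]):
  L0: [25, 43, 76]
  L1: h(25,43)=(25*31+43)%997=818 h(76,76)=(76*31+76)%997=438 -> [818, 438]
  L2: h(818,438)=(818*31+438)%997=871 -> [871]
  root=871
After append 59 (leaves=[25, 43, 76, 59]):
  L0: [25, 43, 76, 59]
  L1: h(25,43)=(25*31+43)%997=818 h(76,59)=(76*31+59)%997=421 -> [818, 421]
  L2: h(818,421)=(818*31+421)%997=854 -> [854]
  root=854
After append 44 (leaves=[25, 43, 76, 59, 44]):
  L0: [25, 43, 76, 59, 44]
  L1: h(25,43)=(25*31+43)%997=818 h(76,59)=(76*31+59)%997=421 h(44,44)=(44*31+44)%997=411 -> [818, 421, 411]
  L2: h(818,421)=(818*31+421)%997=854 h(411,411)=(411*31+411)%997=191 -> [854, 191]
  L3: h(854,191)=(854*31+191)%997=743 -> [743]
  root=743
After append 22 (leaves=[25, 43, 76, 59, 44, 22]):
  L0: [25, 43, 76, 59, 44, 22]
  L1: h(25,43)=(25*31+43)%997=818 h(76,59)=(76*31+59)%997=421 h(44,22)=(44*31+22)%997=389 -> [818, 421, 389]
  L2: h(818,421)=(818*31+421)%997=854 h(389,389)=(389*31+389)%997=484 -> [854, 484]
  L3: h(854,484)=(854*31+484)%997=39 -> [39]
  root=39

Answer: 25 818 871 854 743 39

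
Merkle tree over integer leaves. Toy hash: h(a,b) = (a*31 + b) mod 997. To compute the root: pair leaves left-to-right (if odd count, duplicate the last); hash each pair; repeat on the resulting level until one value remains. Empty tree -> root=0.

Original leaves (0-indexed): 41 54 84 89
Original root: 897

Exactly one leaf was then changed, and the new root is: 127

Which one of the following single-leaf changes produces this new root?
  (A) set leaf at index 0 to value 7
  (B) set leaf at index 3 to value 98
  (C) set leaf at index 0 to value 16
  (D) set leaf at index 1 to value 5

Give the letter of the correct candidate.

Answer: A

Derivation:
Original leaves: [41, 54, 84, 89]
Target new root: 127
Try each candidate change and compute the resulting root:
Candidate A: set leaf[0] = 7 -> leaves = [7, 54, 84, 89]
  L0: [7, 54, 84, 89]
  L1: h(7,54)=(7*31+54)%997=271 h(84,89)=(84*31+89)%997=699 -> [271, 699]
  L2: h(271,699)=(271*31+699)%997=127 -> [127]
  root = 127 == target 127  ** MATCH **
Candidate B: set leaf[3] = 98 -> leaves = [41, 54, 84, 98]
  L0: [41, 54, 84, 98]
  L1: h(41,54)=(41*31+54)%997=328 h(84,98)=(84*31+98)%997=708 -> [328, 708]
  L2: h(328,708)=(328*31+708)%997=906 -> [906]
  root = 906 != target 127
Candidate C: set leaf[0] = 16 -> leaves = [16, 54, 84, 89]
  L0: [16, 54, 84, 89]
  L1: h(16,54)=(16*31+54)%997=550 h(84,89)=(84*31+89)%997=699 -> [550, 699]
  L2: h(550,699)=(550*31+699)%997=800 -> [800]
  root = 800 != target 127
Candidate D: set leaf[1] = 5 -> leaves = [41, 5, 84, 89]
  L0: [41, 5, 84, 89]
  L1: h(41,5)=(41*31+5)%997=279 h(84,89)=(84*31+89)%997=699 -> [279, 699]
  L2: h(279,699)=(279*31+699)%997=375 -> [375]
  root = 375 != target 127
Candidate A produces the target root.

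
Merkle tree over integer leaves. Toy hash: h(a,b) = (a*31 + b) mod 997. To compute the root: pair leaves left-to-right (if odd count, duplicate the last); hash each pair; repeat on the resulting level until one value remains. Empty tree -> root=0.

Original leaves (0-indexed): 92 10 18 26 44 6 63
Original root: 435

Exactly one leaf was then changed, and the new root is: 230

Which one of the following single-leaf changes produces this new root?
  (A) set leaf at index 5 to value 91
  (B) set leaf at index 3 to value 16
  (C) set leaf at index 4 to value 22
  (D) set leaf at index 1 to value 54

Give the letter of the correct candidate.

Original leaves: [92, 10, 18, 26, 44, 6, 63]
Target new root: 230
Try each candidate change and compute the resulting root:
Candidate A: set leaf[5] = 91 -> leaves = [92, 10, 18, 26, 44, 91, 63]
  L0: [92, 10, 18, 26, 44, 91, 63]
  L1: h(92,10)=(92*31+10)%997=868 h(18,26)=(18*31+26)%997=584 h(44,91)=(44*31+91)%997=458 h(63,63)=(63*31+63)%997=22 -> [868, 584, 458, 22]
  L2: h(868,584)=(868*31+584)%997=573 h(458,22)=(458*31+22)%997=262 -> [573, 262]
  L3: h(573,262)=(573*31+262)%997=79 -> [79]
  root = 79 != target 230
Candidate B: set leaf[3] = 16 -> leaves = [92, 10, 18, 16, 44, 6, 63]
  L0: [92, 10, 18, 16, 44, 6, 63]
  L1: h(92,10)=(92*31+10)%997=868 h(18,16)=(18*31+16)%997=574 h(44,6)=(44*31+6)%997=373 h(63,63)=(63*31+63)%997=22 -> [868, 574, 373, 22]
  L2: h(868,574)=(868*31+574)%997=563 h(373,22)=(373*31+22)%997=618 -> [563, 618]
  L3: h(563,618)=(563*31+618)%997=125 -> [125]
  root = 125 != target 230
Candidate C: set leaf[4] = 22 -> leaves = [92, 10, 18, 26, 22, 6, 63]
  L0: [92, 10, 18, 26, 22, 6, 63]
  L1: h(92,10)=(92*31+10)%997=868 h(18,26)=(18*31+26)%997=584 h(22,6)=(22*31+6)%997=688 h(63,63)=(63*31+63)%997=22 -> [868, 584, 688, 22]
  L2: h(868,584)=(868*31+584)%997=573 h(688,22)=(688*31+22)%997=413 -> [573, 413]
  L3: h(573,413)=(573*31+413)%997=230 -> [230]
  root = 230 == target 230  ** MATCH **
Candidate D: set leaf[1] = 54 -> leaves = [92, 54, 18, 26, 44, 6, 63]
  L0: [92, 54, 18, 26, 44, 6, 63]
  L1: h(92,54)=(92*31+54)%997=912 h(18,26)=(18*31+26)%997=584 h(44,6)=(44*31+6)%997=373 h(63,63)=(63*31+63)%997=22 -> [912, 584, 373, 22]
  L2: h(912,584)=(912*31+584)%997=940 h(373,22)=(373*31+22)%997=618 -> [940, 618]
  L3: h(940,618)=(940*31+618)%997=845 -> [845]
  root = 845 != target 230
Candidate C produces the target root.

Answer: C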